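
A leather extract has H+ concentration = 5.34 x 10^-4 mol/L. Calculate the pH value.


pH = 3.27

pH = -log10[H+]
pH = -log10(5.34 x 10^-4) = 3.27


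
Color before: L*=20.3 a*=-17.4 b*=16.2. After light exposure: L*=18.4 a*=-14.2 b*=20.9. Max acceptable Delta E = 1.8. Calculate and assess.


dL = -1.9, da = 3.2, db = 4.7
dE = sqrt((-1.9)^2 + (3.2)^2 + (4.7)^2) = 5.99
Max = 1.8
Passes: No


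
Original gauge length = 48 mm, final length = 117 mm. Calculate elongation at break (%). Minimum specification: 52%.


Elongation = 143.8%
Meets spec: Yes


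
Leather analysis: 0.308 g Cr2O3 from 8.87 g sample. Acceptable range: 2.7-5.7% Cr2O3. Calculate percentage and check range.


Cr2O3% = 0.308 / 8.87 x 100 = 3.47%
Acceptable range: 2.7 to 5.7%
Within range: Yes


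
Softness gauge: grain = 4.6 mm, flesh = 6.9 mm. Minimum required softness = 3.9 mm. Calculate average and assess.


Average = (4.6 + 6.9) / 2 = 5.75 mm
Minimum = 3.9 mm
Meets requirement: Yes


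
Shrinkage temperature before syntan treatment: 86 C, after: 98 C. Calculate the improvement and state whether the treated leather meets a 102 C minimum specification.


Improvement = 98 - 86 = 12 C
Spec check: 98 C >= 102 C? No


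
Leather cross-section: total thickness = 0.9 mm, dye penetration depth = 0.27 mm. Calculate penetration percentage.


30.0%

Penetration% = 0.27 / 0.9 x 100
Penetration = 30.0%


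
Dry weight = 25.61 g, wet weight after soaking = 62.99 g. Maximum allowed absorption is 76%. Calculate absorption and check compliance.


Absorption = 146.0%
Compliant: No

WA = (62.99 - 25.61) / 25.61 x 100 = 146.0%
Maximum allowed: 76%
Compliant: No


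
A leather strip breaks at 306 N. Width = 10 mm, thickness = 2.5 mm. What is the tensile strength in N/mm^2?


12.24 N/mm^2

Cross-sectional area = 10 x 2.5 = 25.0 mm^2
Tensile strength = 306 / 25.0 = 12.24 N/mm^2


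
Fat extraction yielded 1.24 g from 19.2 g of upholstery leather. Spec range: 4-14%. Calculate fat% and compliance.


Fat% = 1.24 / 19.2 x 100 = 6.5%
Spec range: 4-14%
Compliant: Yes


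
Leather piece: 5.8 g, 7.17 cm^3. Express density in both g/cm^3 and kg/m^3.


Density = 5.8 / 7.17 = 0.809 g/cm^3
Convert: 0.809 x 1000 = 809 kg/m^3


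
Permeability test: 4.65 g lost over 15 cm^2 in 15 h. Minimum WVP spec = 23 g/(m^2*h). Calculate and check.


WVP = 206.67 g/(m^2*h)
Meets specification: Yes

WVP = 4.65 / (15 x 15) x 10000 = 206.67 g/(m^2*h)
Minimum: 23 g/(m^2*h)
Meets spec: Yes


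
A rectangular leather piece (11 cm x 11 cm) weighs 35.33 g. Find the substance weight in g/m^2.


Area = 11 x 11 = 121 cm^2
SW = 35.33 / 121 x 10000 = 2919.8 g/m^2


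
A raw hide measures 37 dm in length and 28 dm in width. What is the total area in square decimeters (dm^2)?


Area = length x width
Area = 37 x 28 = 1036 dm^2


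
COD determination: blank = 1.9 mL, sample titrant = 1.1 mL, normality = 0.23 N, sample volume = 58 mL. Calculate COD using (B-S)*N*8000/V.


25.4 mg/L


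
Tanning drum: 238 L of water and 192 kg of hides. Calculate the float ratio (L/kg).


Float ratio = water / hide weight
Ratio = 238 / 192 = 1.2


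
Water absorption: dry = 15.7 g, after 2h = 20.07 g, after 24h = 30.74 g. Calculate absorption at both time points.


2h absorption = 27.8%
24h absorption = 95.8%

WA (2h) = (20.07 - 15.7) / 15.7 x 100 = 27.8%
WA (24h) = (30.74 - 15.7) / 15.7 x 100 = 95.8%


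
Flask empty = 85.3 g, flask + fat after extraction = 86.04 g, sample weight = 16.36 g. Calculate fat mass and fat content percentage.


Fat mass = 0.74 g
Fat content = 4.5%

Fat mass = 86.04 - 85.3 = 0.74 g
Fat% = 0.74 / 16.36 x 100 = 4.5%


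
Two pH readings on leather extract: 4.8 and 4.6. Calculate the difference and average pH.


Difference = 0.2
Average pH = 4.70

Difference = |4.8 - 4.6| = 0.2
Average = (4.8 + 4.6) / 2 = 4.70


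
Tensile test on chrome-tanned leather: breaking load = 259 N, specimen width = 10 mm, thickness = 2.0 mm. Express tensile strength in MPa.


Cross-section = 10 x 2.0 = 20.0 mm^2
TS = 259 / 20.0 = 12.95 MPa
(1 N/mm^2 = 1 MPa)


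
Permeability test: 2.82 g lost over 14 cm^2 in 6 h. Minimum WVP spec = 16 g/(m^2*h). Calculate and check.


WVP = 2.82 / (14 x 6) x 10000 = 335.71 g/(m^2*h)
Minimum: 16 g/(m^2*h)
Meets spec: Yes


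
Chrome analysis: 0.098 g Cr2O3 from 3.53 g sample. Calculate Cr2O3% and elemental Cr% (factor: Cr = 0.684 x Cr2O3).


Cr2O3% = 0.098 / 3.53 x 100 = 2.78%
Cr% = 2.78 x 0.684 = 1.90%


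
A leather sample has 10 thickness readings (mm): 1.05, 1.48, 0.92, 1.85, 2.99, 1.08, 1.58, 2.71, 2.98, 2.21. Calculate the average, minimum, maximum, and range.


Average = 1.89 mm
Min = 0.92 mm
Max = 2.99 mm
Range = 2.07 mm

Sum = 18.85
Average = 18.85 / 10 = 1.89 mm
Minimum = 0.92 mm
Maximum = 2.99 mm
Range = 2.99 - 0.92 = 2.07 mm


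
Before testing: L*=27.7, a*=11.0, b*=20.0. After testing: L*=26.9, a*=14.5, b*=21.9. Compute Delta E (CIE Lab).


Delta E = 4.06


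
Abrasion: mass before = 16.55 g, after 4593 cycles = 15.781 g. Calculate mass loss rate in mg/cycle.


0.167 mg/cycle

Mass loss = 16.55 - 15.781 = 0.769 g
Rate = 0.769 / 4593 x 1000 = 0.167 mg/cycle


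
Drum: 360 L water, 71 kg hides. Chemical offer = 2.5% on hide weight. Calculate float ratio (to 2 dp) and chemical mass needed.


Float ratio = 360 / 71 = 5.07
Chemical = 71 x 2.5 / 100 = 1.775 kg


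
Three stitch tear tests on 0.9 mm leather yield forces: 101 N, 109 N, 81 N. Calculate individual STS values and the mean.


STS1 = 112.2 N/mm
STS2 = 121.1 N/mm
STS3 = 90.0 N/mm
Mean = 107.8 N/mm

STS1 = 101 / 0.9 = 112.2 N/mm
STS2 = 109 / 0.9 = 121.1 N/mm
STS3 = 81 / 0.9 = 90.0 N/mm
Mean = (112.2 + 121.1 + 90.0) / 3 = 107.8 N/mm


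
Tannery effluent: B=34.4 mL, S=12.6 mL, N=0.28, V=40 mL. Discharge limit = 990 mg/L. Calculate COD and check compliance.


COD = (34.4 - 12.6) x 0.28 x 8000 / 40 = 1220.8 mg/L
Limit: 990 mg/L
Compliant: No


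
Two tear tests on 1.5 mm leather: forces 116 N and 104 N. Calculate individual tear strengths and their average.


Tear 1 = 77.3 N/mm
Tear 2 = 69.3 N/mm
Average = 73.3 N/mm

Tear 1 = 116 / 1.5 = 77.3 N/mm
Tear 2 = 104 / 1.5 = 69.3 N/mm
Average = (77.3 + 69.3) / 2 = 73.3 N/mm


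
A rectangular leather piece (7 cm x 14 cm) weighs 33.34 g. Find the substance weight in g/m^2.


Area = 7 x 14 = 98 cm^2
SW = 33.34 / 98 x 10000 = 3402.0 g/m^2


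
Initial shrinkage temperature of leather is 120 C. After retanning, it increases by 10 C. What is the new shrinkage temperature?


New Ts = 120 + 10 = 130 C


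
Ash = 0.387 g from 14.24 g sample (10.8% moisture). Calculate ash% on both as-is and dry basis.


As-is ash = 2.72%
Dry-basis ash = 3.05%


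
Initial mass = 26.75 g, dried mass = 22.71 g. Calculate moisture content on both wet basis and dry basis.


Moisture lost = 26.75 - 22.71 = 4.04 g
Wet basis MC = 4.04 / 26.75 x 100 = 15.1%
Dry basis MC = 4.04 / 22.71 x 100 = 17.8%


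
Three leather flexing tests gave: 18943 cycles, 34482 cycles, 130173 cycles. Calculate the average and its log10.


Average = (18943 + 34482 + 130173) / 3 = 61199 cycles
log10(61199) = 4.79


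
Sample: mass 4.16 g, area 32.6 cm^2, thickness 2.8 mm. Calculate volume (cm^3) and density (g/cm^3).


Volume = 9.128 cm^3
Density = 0.456 g/cm^3


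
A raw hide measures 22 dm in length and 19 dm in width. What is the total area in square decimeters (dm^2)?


418 dm^2

Area = length x width
Area = 22 x 19 = 418 dm^2


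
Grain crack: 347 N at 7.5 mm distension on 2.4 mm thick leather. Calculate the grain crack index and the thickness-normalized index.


Crack index = 347 / 7.5 = 46.3 N/mm
Normalized = 46.3 / 2.4 = 19.3 N/mm per mm


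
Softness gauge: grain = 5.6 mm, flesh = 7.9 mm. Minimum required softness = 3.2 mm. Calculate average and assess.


Average = (5.6 + 7.9) / 2 = 6.75 mm
Minimum = 3.2 mm
Meets requirement: Yes


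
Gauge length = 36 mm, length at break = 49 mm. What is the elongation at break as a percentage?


Extension = 49 - 36 = 13 mm
Elongation = 13 / 36 x 100 = 36.1%


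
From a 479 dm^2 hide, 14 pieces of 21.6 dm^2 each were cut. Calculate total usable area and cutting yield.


Usable area = 302.4 dm^2
Yield = 63.1%

Total usable = 14 x 21.6 = 302.4 dm^2
Yield = 302.4 / 479 x 100 = 63.1%


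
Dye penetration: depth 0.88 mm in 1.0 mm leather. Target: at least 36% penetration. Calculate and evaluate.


Penetration = 88.0%
Meets target: Yes


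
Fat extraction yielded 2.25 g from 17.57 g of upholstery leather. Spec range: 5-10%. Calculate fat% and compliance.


Fat content = 12.8%
Compliant: No

Fat% = 2.25 / 17.57 x 100 = 12.8%
Spec range: 5-10%
Compliant: No


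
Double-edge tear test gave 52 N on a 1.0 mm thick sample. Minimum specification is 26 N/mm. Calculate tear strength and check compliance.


Tear strength = 52 / 1.0 = 52.0 N/mm
Required minimum = 26 N/mm
Compliant: Yes


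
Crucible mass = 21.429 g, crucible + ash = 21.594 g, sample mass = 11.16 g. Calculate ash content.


Ash mass = 21.594 - 21.429 = 0.165 g
Ash% = 0.165 / 11.16 x 100 = 1.48%


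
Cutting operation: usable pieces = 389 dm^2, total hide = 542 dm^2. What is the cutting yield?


71.8%

Yield = usable / total x 100
Yield = 389 / 542 x 100 = 71.8%


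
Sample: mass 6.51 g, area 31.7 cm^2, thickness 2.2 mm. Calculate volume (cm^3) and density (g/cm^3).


Volume = 6.974 cm^3
Density = 0.933 g/cm^3


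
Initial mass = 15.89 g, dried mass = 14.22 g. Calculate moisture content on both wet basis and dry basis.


Wet basis = 10.5%
Dry basis = 11.7%

Moisture lost = 15.89 - 14.22 = 1.67 g
Wet basis MC = 1.67 / 15.89 x 100 = 10.5%
Dry basis MC = 1.67 / 14.22 x 100 = 11.7%


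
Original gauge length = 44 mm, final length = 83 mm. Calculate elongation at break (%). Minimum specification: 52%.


Elongation = 88.6%
Meets spec: Yes

Extension = 83 - 44 = 39 mm
Elongation = 39 / 44 x 100 = 88.6%
Minimum required: 52%
Meets specification: Yes


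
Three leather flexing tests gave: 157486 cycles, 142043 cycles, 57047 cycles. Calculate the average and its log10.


Average = 118859 cycles
log10 = 5.08


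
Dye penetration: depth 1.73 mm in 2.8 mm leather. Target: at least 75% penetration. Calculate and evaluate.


Penetration = 61.8%
Meets target: No

Penetration = 1.73 / 2.8 x 100 = 61.8%
Target: 75%
Meets target: No


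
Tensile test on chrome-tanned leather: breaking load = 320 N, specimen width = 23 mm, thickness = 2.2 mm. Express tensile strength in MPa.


Cross-section = 23 x 2.2 = 50.6 mm^2
TS = 320 / 50.6 = 6.32 MPa
(1 N/mm^2 = 1 MPa)


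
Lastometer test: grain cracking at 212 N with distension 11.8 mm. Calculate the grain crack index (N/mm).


Grain crack index = force / distension
Index = 212 / 11.8 = 18.0 N/mm


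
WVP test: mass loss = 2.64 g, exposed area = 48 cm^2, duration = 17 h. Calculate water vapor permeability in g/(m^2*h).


32.35 g/(m^2*h)


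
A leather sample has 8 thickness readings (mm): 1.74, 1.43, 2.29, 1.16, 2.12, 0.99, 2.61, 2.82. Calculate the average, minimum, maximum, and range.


Average = 1.90 mm
Min = 0.99 mm
Max = 2.82 mm
Range = 1.83 mm

Sum = 15.16
Average = 15.16 / 8 = 1.90 mm
Minimum = 0.99 mm
Maximum = 2.82 mm
Range = 2.82 - 0.99 = 1.83 mm


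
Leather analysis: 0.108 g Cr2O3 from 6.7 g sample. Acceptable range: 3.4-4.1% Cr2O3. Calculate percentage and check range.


Cr2O3% = 0.108 / 6.7 x 100 = 1.61%
Acceptable range: 3.4 to 4.1%
Within range: No


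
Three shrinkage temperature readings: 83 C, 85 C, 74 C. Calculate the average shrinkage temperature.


80.7 C


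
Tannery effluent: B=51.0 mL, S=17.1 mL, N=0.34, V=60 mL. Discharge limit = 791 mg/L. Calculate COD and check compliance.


COD = 1536.8 mg/L
Compliant: No


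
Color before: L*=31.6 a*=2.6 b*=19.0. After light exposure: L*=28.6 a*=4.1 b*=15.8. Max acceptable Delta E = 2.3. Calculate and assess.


dL = -3.0, da = 1.5, db = -3.2
dE = sqrt((-3.0)^2 + (1.5)^2 + (-3.2)^2) = 4.64
Max = 2.3
Passes: No


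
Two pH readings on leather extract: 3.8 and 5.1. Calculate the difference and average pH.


Difference = 1.3
Average pH = 4.45


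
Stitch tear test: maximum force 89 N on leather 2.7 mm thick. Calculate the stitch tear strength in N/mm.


33.0 N/mm


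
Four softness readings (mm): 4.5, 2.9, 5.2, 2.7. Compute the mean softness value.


Sum = 4.5 + 2.9 + 5.2 + 2.7
Mean = 15.3 / 4 = 3.83 mm


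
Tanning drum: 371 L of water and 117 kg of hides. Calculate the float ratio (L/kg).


3.2

Float ratio = water / hide weight
Ratio = 371 / 117 = 3.2


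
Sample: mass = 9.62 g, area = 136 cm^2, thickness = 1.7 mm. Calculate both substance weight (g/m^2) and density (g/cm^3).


Substance weight = 707.4 g/m^2
Density = 0.416 g/cm^3

SW = 9.62 / 136 x 10000 = 707.4 g/m^2
Volume = 136 x 1.7 / 10 = 23.12 cm^3
Density = 9.62 / 23.12 = 0.416 g/cm^3


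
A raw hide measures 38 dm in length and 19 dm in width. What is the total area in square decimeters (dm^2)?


Area = length x width
Area = 38 x 19 = 722 dm^2


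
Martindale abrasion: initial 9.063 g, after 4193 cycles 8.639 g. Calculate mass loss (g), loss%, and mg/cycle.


Loss = 9.063 - 8.639 = 0.424 g
Loss% = 0.424 / 9.063 x 100 = 4.68%
Rate = 0.424 / 4193 x 1000 = 0.101 mg/cycle


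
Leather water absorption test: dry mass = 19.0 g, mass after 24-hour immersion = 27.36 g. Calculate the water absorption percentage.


44.0%

Water absorbed = 27.36 - 19.0 = 8.36 g
WA% = 8.36 / 19.0 x 100 = 44.0%


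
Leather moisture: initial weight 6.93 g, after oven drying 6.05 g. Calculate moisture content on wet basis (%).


12.7%

Moisture = 6.93 - 6.05 = 0.88 g
MC = 0.88 / 6.93 x 100 = 12.7%


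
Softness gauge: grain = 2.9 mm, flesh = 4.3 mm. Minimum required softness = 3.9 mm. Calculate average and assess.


Average = (2.9 + 4.3) / 2 = 3.60 mm
Minimum = 3.9 mm
Meets requirement: No


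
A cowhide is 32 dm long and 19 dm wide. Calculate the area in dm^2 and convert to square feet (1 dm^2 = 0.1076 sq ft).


Area = 32 x 19 = 608 dm^2
Conversion: 608 x 0.1076 = 65.42 sq ft


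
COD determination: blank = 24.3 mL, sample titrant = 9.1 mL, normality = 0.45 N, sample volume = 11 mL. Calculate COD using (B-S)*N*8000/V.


COD = (24.3 - 9.1) x 0.45 x 8000 / 11
COD = 15.2 x 0.45 x 8000 / 11
COD = 4974.5 mg/L


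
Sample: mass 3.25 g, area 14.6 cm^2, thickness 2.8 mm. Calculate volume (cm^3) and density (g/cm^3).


Thickness in cm = 2.8 / 10 = 0.28 cm
Volume = 14.6 x 0.28 = 4.088 cm^3
Density = 3.25 / 4.088 = 0.795 g/cm^3


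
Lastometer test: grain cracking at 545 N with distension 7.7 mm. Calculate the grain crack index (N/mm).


70.8 N/mm

Grain crack index = force / distension
Index = 545 / 7.7 = 70.8 N/mm


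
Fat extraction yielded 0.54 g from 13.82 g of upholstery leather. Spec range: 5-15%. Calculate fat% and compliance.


Fat content = 3.9%
Compliant: No


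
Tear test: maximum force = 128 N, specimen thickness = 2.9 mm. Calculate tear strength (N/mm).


Tear strength = force / thickness
Tear = 128 / 2.9 = 44.1 N/mm


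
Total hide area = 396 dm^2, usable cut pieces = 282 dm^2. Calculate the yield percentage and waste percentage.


Yield = 282 / 396 x 100 = 71.2%
Waste = 396 - 282 = 114 dm^2
Waste% = 100 - 71.2 = 28.8%


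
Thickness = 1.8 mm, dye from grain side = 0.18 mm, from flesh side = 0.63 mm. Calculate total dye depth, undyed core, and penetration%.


Total dyed = 0.18 + 0.63 = 0.81 mm
Undyed core = 1.8 - 0.81 = 0.99 mm
Penetration = 0.81 / 1.8 x 100 = 45.0%


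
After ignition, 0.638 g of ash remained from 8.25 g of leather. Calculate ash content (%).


7.73%


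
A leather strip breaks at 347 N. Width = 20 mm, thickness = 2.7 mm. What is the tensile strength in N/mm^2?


6.43 N/mm^2

Cross-sectional area = 20 x 2.7 = 54.0 mm^2
Tensile strength = 347 / 54.0 = 6.43 N/mm^2


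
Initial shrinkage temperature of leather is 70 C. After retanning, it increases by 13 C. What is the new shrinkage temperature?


83 C

New Ts = 70 + 13 = 83 C


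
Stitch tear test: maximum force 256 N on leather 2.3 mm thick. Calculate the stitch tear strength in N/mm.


Stitch tear strength = force / thickness
STS = 256 / 2.3 = 111.3 N/mm


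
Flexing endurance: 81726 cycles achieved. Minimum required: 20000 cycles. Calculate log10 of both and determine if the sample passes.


log10(81726) = 4.91
log10(20000) = 4.30
Passes: Yes


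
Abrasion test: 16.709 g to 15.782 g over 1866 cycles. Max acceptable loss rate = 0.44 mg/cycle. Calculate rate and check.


Loss = 16.709 - 15.782 = 0.927 g
Rate = 0.927 g / 1866 cycles x 1000 = 0.497 mg/cycle
Max = 0.44 mg/cycle
Passes: No


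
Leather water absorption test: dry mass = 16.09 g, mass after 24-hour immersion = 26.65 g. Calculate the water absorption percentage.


Water absorbed = 26.65 - 16.09 = 10.56 g
WA% = 10.56 / 16.09 x 100 = 65.6%


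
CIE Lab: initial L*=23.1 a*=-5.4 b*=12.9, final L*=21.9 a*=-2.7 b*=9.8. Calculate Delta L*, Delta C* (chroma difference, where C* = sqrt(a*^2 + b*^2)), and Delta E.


Delta L* = 21.9 - 23.1 = -1.2
C1* = sqrt((-5.4)^2 + (12.9)^2) = 13.985
C2* = sqrt((-2.7)^2 + (9.8)^2) = 10.165
Delta C* = 10.165 - 13.985 = -3.82
Delta E = sqrt((-1.2)^2 + (2.7)^2 + (-3.1)^2) = 4.28


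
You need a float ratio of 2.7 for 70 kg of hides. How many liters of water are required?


189.0 L

Water = hide weight x target ratio
Water = 70 x 2.7 = 189.0 L


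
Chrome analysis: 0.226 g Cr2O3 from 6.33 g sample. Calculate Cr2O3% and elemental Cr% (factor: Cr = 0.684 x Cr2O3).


Cr2O3 = 3.57%
Cr = 2.44%

Cr2O3% = 0.226 / 6.33 x 100 = 3.57%
Cr% = 3.57 x 0.684 = 2.44%


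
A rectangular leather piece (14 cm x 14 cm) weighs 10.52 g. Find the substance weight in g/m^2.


Area = 14 x 14 = 196 cm^2
SW = 10.52 / 196 x 10000 = 536.7 g/m^2


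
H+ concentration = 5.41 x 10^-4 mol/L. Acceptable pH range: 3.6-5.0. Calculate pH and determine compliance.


pH = 3.27
Compliant: No


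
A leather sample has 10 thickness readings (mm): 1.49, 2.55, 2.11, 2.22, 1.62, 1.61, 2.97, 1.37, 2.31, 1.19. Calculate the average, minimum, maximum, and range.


Average = 1.94 mm
Min = 1.19 mm
Max = 2.97 mm
Range = 1.78 mm

Sum = 19.44
Average = 19.44 / 10 = 1.94 mm
Minimum = 1.19 mm
Maximum = 2.97 mm
Range = 2.97 - 1.19 = 1.78 mm


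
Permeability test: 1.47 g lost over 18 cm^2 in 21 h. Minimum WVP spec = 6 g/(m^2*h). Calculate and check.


WVP = 38.89 g/(m^2*h)
Meets specification: Yes


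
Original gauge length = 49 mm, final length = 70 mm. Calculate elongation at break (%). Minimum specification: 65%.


Extension = 70 - 49 = 21 mm
Elongation = 21 / 49 x 100 = 42.9%
Minimum required: 65%
Meets specification: No


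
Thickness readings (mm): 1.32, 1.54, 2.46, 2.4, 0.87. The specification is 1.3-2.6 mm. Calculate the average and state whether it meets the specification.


Sum = 8.59
Average = 8.59 / 5 = 1.72 mm
Specification range: 1.3 to 2.6 mm
Within spec: Yes


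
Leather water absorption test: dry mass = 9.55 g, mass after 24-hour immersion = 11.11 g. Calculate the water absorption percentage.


16.3%

Water absorbed = 11.11 - 9.55 = 1.56 g
WA% = 1.56 / 9.55 x 100 = 16.3%


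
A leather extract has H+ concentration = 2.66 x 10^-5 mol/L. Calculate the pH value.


pH = 4.58


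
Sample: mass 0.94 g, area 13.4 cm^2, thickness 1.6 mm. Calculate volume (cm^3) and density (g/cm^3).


Thickness in cm = 1.6 / 10 = 0.16 cm
Volume = 13.4 x 0.16 = 2.144 cm^3
Density = 0.94 / 2.144 = 0.438 g/cm^3


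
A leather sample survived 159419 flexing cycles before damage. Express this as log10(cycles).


5.20

log10(159419) = 5.20


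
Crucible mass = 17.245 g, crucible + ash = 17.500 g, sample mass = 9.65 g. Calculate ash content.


Ash mass = 0.255 g
Ash content = 2.64%


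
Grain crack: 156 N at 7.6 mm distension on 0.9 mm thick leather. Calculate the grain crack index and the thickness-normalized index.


Crack index = 20.5 N/mm
Normalized index = 22.8 N/mm per mm

Crack index = 156 / 7.6 = 20.5 N/mm
Normalized = 20.5 / 0.9 = 22.8 N/mm per mm


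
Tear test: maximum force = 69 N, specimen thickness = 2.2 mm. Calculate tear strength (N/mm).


31.4 N/mm

Tear strength = force / thickness
Tear = 69 / 2.2 = 31.4 N/mm


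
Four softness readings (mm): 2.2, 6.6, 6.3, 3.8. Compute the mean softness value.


4.73 mm

Sum = 2.2 + 6.6 + 6.3 + 3.8
Mean = 18.9 / 4 = 4.73 mm


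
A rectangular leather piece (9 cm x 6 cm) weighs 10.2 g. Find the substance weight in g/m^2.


1888.9 g/m^2

Area = 9 x 6 = 54 cm^2
SW = 10.2 / 54 x 10000 = 1888.9 g/m^2


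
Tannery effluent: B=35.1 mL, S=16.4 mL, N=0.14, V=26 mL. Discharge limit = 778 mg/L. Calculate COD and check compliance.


COD = (35.1 - 16.4) x 0.14 x 8000 / 26 = 805.5 mg/L
Limit: 778 mg/L
Compliant: No


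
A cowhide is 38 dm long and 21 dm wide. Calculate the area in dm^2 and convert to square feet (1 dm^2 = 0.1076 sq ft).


Area = 38 x 21 = 798 dm^2
Conversion: 798 x 0.1076 = 85.86 sq ft


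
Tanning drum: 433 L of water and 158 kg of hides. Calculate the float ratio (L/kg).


2.7

Float ratio = water / hide weight
Ratio = 433 / 158 = 2.7


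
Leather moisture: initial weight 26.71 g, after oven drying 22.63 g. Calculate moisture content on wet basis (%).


15.3%

Moisture = 26.71 - 22.63 = 4.08 g
MC = 4.08 / 26.71 x 100 = 15.3%


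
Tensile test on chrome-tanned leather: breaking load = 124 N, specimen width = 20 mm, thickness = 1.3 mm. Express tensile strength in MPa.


Cross-section = 20 x 1.3 = 26.0 mm^2
TS = 124 / 26.0 = 4.77 MPa
(1 N/mm^2 = 1 MPa)


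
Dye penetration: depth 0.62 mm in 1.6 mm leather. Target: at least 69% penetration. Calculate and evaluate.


Penetration = 0.62 / 1.6 x 100 = 38.8%
Target: 69%
Meets target: No


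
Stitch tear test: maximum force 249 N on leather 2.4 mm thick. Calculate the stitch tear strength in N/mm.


Stitch tear strength = force / thickness
STS = 249 / 2.4 = 103.8 N/mm


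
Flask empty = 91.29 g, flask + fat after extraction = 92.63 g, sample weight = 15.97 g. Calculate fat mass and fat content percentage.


Fat mass = 1.34 g
Fat content = 8.4%


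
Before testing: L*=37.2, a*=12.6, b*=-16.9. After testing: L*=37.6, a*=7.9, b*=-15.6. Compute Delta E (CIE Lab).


Delta E = 4.89


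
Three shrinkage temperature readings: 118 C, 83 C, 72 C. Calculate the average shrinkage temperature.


Average = (118 + 83 + 72) / 3
Average = 273 / 3 = 91.0 C


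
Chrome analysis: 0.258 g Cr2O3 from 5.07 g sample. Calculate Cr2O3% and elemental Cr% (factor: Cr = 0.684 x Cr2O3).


Cr2O3 = 5.09%
Cr = 3.48%


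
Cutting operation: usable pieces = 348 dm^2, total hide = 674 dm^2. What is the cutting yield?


51.6%

Yield = usable / total x 100
Yield = 348 / 674 x 100 = 51.6%


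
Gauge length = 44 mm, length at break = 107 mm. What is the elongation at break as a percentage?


Extension = 107 - 44 = 63 mm
Elongation = 63 / 44 x 100 = 143.2%


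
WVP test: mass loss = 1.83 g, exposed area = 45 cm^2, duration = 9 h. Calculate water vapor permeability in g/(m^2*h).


WVP = mass_loss / (area x time) x 10000
WVP = 1.83 / (45 x 9) x 10000
WVP = 1.83 / 405 x 10000 = 45.19 g/(m^2*h)


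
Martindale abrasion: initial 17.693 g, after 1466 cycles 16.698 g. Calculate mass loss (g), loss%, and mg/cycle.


Mass loss = 0.995 g
Loss = 5.62%
Rate = 0.679 mg/cycle

Loss = 17.693 - 16.698 = 0.995 g
Loss% = 0.995 / 17.693 x 100 = 5.62%
Rate = 0.995 / 1466 x 1000 = 0.679 mg/cycle


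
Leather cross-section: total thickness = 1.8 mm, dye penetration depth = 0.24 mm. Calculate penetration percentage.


Penetration% = 0.24 / 1.8 x 100
Penetration = 13.3%


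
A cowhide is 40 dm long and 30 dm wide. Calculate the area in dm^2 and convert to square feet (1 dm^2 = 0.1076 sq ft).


Area = 40 x 30 = 1200 dm^2
Conversion: 1200 x 0.1076 = 129.12 sq ft


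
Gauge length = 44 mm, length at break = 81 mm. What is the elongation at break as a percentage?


Extension = 81 - 44 = 37 mm
Elongation = 37 / 44 x 100 = 84.1%


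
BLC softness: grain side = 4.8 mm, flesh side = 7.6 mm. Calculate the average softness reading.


Average = (4.8 + 7.6) / 2
Average = 6.20 mm


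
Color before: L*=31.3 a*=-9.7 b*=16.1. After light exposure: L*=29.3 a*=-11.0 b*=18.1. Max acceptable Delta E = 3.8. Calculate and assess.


dL = -2.0, da = -1.3, db = 2.0
dE = sqrt((-2.0)^2 + (-1.3)^2 + (2.0)^2) = 3.11
Max = 3.8
Passes: Yes


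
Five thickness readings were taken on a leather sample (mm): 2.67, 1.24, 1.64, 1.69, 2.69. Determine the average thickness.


1.99 mm


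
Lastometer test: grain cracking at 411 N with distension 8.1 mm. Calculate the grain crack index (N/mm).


50.7 N/mm

Grain crack index = force / distension
Index = 411 / 8.1 = 50.7 N/mm


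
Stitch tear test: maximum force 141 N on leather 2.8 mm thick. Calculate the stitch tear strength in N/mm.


50.4 N/mm

Stitch tear strength = force / thickness
STS = 141 / 2.8 = 50.4 N/mm


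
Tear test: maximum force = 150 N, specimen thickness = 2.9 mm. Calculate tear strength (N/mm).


Tear strength = force / thickness
Tear = 150 / 2.9 = 51.7 N/mm


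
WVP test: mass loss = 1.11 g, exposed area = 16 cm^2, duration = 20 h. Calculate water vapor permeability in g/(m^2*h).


34.69 g/(m^2*h)

WVP = mass_loss / (area x time) x 10000
WVP = 1.11 / (16 x 20) x 10000
WVP = 1.11 / 320 x 10000 = 34.69 g/(m^2*h)


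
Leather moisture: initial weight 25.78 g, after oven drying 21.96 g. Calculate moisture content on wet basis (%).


14.8%

Moisture = 25.78 - 21.96 = 3.82 g
MC = 3.82 / 25.78 x 100 = 14.8%


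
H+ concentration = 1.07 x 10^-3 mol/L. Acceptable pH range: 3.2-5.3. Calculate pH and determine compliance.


pH = 2.97
Compliant: No

pH = -log10(1.07 x 10^-3) = 2.97
Range: 3.2 to 5.3
Compliant: No


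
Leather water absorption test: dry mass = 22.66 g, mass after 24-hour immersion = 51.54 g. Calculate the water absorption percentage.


Water absorbed = 51.54 - 22.66 = 28.88 g
WA% = 28.88 / 22.66 x 100 = 127.4%


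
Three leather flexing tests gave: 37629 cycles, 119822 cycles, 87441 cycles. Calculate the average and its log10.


Average = 81631 cycles
log10 = 4.91

Average = (37629 + 119822 + 87441) / 3 = 81631 cycles
log10(81631) = 4.91


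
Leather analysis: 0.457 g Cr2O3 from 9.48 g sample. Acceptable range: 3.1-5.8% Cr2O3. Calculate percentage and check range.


Cr2O3 = 4.82%
Within range: Yes


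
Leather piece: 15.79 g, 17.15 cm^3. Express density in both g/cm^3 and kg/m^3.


0.921 g/cm^3
921 kg/m^3

Density = 15.79 / 17.15 = 0.921 g/cm^3
Convert: 0.921 x 1000 = 921 kg/m^3


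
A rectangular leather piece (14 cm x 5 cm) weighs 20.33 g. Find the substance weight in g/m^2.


2904.3 g/m^2

Area = 14 x 5 = 70 cm^2
SW = 20.33 / 70 x 10000 = 2904.3 g/m^2


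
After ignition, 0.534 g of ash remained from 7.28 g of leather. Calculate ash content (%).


Ash% = 0.534 / 7.28 x 100
Ash% = 7.34%


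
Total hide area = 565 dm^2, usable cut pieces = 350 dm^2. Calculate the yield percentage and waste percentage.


Yield = 61.9%
Waste = 38.1%


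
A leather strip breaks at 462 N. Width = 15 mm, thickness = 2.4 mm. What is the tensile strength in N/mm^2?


Cross-sectional area = 15 x 2.4 = 36.0 mm^2
Tensile strength = 462 / 36.0 = 12.83 N/mm^2


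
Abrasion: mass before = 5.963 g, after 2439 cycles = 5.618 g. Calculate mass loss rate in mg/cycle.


0.141 mg/cycle


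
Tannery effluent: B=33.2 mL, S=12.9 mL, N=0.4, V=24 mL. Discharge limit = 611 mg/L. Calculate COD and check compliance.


COD = 2706.7 mg/L
Compliant: No


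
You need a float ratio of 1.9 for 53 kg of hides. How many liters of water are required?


Water = hide weight x target ratio
Water = 53 x 1.9 = 100.7 L


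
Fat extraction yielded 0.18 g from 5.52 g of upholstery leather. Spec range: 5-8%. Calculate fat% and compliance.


Fat% = 0.18 / 5.52 x 100 = 3.3%
Spec range: 5-8%
Compliant: No


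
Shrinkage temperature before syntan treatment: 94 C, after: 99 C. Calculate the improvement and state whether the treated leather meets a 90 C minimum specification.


Improvement = 99 - 94 = 5 C
Spec check: 99 C >= 90 C? Yes


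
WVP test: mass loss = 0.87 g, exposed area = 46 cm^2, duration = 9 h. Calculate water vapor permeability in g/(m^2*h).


WVP = mass_loss / (area x time) x 10000
WVP = 0.87 / (46 x 9) x 10000
WVP = 0.87 / 414 x 10000 = 21.01 g/(m^2*h)


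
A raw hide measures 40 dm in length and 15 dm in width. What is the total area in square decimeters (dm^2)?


600 dm^2

Area = length x width
Area = 40 x 15 = 600 dm^2


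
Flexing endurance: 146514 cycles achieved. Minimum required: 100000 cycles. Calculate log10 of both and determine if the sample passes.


log10(146514) = 5.17
log10(100000) = 5.00
Passes: Yes


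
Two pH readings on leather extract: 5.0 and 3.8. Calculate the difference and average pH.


Difference = 1.2
Average pH = 4.40


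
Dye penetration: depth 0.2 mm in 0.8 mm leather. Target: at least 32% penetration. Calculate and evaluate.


Penetration = 25.0%
Meets target: No

Penetration = 0.2 / 0.8 x 100 = 25.0%
Target: 32%
Meets target: No


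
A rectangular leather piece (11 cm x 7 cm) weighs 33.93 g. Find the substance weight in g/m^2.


Area = 11 x 7 = 77 cm^2
SW = 33.93 / 77 x 10000 = 4406.5 g/m^2


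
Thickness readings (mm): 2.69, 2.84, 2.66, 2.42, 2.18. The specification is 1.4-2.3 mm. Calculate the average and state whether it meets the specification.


Sum = 12.79
Average = 12.79 / 5 = 2.56 mm
Specification range: 1.4 to 2.3 mm
Within spec: No


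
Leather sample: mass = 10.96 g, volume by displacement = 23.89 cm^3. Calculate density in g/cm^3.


Density = mass / volume
Density = 10.96 / 23.89 = 0.459 g/cm^3


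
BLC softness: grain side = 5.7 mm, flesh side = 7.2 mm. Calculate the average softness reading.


Average = (5.7 + 7.2) / 2
Average = 6.45 mm


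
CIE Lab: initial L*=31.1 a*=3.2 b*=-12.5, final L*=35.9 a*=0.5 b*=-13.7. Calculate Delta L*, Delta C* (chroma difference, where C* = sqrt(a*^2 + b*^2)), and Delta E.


Delta L* = 4.8
Delta C* = 0.81
Delta E = 5.64

Delta L* = 35.9 - 31.1 = 4.8
C1* = sqrt((3.2)^2 + (-12.5)^2) = 12.903
C2* = sqrt((0.5)^2 + (-13.7)^2) = 13.709
Delta C* = 13.709 - 12.903 = 0.81
Delta E = sqrt((4.8)^2 + (-2.7)^2 + (-1.2)^2) = 5.64


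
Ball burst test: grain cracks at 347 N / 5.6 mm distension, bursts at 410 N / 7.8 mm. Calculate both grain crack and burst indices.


Crack index = 347 / 5.6 = 62.0 N/mm
Burst index = 410 / 7.8 = 52.6 N/mm


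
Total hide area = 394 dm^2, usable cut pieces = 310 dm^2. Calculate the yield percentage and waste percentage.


Yield = 78.7%
Waste = 21.3%


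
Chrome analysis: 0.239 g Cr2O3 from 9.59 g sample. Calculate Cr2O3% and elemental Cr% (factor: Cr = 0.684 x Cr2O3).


Cr2O3% = 0.239 / 9.59 x 100 = 2.49%
Cr% = 2.49 x 0.684 = 1.70%


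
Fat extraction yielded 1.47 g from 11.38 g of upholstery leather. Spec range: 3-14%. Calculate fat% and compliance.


Fat content = 12.9%
Compliant: Yes

Fat% = 1.47 / 11.38 x 100 = 12.9%
Spec range: 3-14%
Compliant: Yes


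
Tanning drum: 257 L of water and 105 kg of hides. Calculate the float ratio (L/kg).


Float ratio = water / hide weight
Ratio = 257 / 105 = 2.4


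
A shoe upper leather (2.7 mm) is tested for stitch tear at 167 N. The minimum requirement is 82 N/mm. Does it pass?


STS = 167 / 2.7 = 61.9 N/mm
Minimum required: 82 N/mm
Passes: No


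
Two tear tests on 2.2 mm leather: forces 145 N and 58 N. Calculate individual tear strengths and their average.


Tear 1 = 145 / 2.2 = 65.9 N/mm
Tear 2 = 58 / 2.2 = 26.4 N/mm
Average = (65.9 + 26.4) / 2 = 46.2 N/mm


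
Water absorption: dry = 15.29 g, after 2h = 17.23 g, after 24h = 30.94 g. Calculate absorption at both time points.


WA (2h) = (17.23 - 15.29) / 15.29 x 100 = 12.7%
WA (24h) = (30.94 - 15.29) / 15.29 x 100 = 102.4%


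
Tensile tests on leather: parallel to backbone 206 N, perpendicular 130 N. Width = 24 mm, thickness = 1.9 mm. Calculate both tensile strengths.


Area = 24 x 1.9 = 45.6 mm^2
TS (parallel) = 206 / 45.6 = 4.52 N/mm^2
TS (perpendicular) = 130 / 45.6 = 2.85 N/mm^2


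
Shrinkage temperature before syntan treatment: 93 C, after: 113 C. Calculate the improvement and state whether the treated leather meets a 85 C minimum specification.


Improvement = 20 C
Meets 85 C spec: Yes

Improvement = 113 - 93 = 20 C
Spec check: 113 C >= 85 C? Yes


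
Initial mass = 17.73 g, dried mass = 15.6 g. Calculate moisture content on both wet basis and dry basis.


Moisture lost = 17.73 - 15.6 = 2.13 g
Wet basis MC = 2.13 / 17.73 x 100 = 12.0%
Dry basis MC = 2.13 / 15.6 x 100 = 13.7%


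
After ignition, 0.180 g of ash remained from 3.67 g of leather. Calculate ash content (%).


Ash% = 0.180 / 3.67 x 100
Ash% = 4.90%


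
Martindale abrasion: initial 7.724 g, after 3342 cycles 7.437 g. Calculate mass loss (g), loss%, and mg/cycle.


Mass loss = 0.287 g
Loss = 3.72%
Rate = 0.086 mg/cycle


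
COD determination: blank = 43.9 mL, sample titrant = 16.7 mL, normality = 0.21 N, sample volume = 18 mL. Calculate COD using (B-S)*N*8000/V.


COD = (43.9 - 16.7) x 0.21 x 8000 / 18
COD = 27.2 x 0.21 x 8000 / 18
COD = 2538.7 mg/L


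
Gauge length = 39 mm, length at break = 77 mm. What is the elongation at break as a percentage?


97.4%

Extension = 77 - 39 = 38 mm
Elongation = 38 / 39 x 100 = 97.4%


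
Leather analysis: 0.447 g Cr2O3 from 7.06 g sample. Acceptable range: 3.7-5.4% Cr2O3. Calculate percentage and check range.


Cr2O3 = 6.33%
Within range: No

Cr2O3% = 0.447 / 7.06 x 100 = 6.33%
Acceptable range: 3.7 to 5.4%
Within range: No


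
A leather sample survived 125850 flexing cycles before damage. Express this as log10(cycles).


5.10

log10(125850) = 5.10


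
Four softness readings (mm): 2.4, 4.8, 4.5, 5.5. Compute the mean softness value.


Sum = 2.4 + 4.8 + 4.5 + 5.5
Mean = 17.2 / 4 = 4.30 mm


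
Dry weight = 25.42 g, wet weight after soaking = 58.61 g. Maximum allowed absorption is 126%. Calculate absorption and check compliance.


WA = (58.61 - 25.42) / 25.42 x 100 = 130.6%
Maximum allowed: 126%
Compliant: No


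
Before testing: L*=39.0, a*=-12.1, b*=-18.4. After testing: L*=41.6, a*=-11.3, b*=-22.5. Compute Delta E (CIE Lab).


dL = 41.6 - 39.0 = 2.6
da = -11.3 - (-12.1) = 0.8
db = -22.5 - (-18.4) = -4.1
dE = sqrt((2.6)^2 + (0.8)^2 + (-4.1)^2) = 4.92


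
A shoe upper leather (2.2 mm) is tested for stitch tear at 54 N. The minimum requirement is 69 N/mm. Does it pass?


STS = 24.5 N/mm
Passes: No

STS = 54 / 2.2 = 24.5 N/mm
Minimum required: 69 N/mm
Passes: No


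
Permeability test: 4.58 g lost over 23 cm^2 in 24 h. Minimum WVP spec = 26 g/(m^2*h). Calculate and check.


WVP = 4.58 / (23 x 24) x 10000 = 82.97 g/(m^2*h)
Minimum: 26 g/(m^2*h)
Meets spec: Yes


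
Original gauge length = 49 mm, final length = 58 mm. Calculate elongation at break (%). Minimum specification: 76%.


Extension = 58 - 49 = 9 mm
Elongation = 9 / 49 x 100 = 18.4%
Minimum required: 76%
Meets specification: No


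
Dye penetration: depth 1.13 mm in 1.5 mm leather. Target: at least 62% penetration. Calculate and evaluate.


Penetration = 75.3%
Meets target: Yes

Penetration = 1.13 / 1.5 x 100 = 75.3%
Target: 62%
Meets target: Yes


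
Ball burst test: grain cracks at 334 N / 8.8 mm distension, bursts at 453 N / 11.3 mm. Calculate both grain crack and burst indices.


Crack index = 334 / 8.8 = 38.0 N/mm
Burst index = 453 / 11.3 = 40.1 N/mm


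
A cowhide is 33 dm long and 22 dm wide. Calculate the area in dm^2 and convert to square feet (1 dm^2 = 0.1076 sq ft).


726 dm^2
78.12 sq ft


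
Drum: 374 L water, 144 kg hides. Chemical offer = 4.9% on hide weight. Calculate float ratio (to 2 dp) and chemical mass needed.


Float ratio = 2.60
Chemical needed = 7.056 kg

Float ratio = 374 / 144 = 2.60
Chemical = 144 x 4.9 / 100 = 7.056 kg


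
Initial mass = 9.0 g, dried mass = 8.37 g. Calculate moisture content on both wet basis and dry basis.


Moisture lost = 9.0 - 8.37 = 0.63 g
Wet basis MC = 0.63 / 9.0 x 100 = 7.0%
Dry basis MC = 0.63 / 8.37 x 100 = 7.5%


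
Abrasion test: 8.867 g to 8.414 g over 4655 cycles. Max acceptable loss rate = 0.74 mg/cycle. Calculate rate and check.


Rate = 0.097 mg/cycle
Passes: Yes


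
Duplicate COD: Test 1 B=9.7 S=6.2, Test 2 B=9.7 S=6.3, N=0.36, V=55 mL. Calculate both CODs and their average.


COD1 = 183.3 mg/L
COD2 = 178.0 mg/L
Average = 180.7 mg/L


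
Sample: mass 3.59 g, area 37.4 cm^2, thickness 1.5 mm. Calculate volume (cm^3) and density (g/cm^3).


Thickness in cm = 1.5 / 10 = 0.15 cm
Volume = 37.4 x 0.15 = 5.610 cm^3
Density = 3.59 / 5.610 = 0.640 g/cm^3


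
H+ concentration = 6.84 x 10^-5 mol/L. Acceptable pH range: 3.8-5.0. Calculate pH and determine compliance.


pH = 4.16
Compliant: Yes


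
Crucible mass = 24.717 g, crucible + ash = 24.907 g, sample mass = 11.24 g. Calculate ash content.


Ash mass = 0.190 g
Ash content = 1.69%

Ash mass = 24.907 - 24.717 = 0.190 g
Ash% = 0.190 / 11.24 x 100 = 1.69%


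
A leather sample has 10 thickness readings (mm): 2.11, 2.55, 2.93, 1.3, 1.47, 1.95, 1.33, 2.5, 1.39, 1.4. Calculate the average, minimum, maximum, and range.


Average = 1.89 mm
Min = 1.3 mm
Max = 2.93 mm
Range = 1.63 mm


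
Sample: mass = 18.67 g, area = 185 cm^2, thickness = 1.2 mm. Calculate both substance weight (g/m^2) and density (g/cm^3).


SW = 18.67 / 185 x 10000 = 1009.2 g/m^2
Volume = 185 x 1.2 / 10 = 22.20 cm^3
Density = 18.67 / 22.20 = 0.841 g/cm^3


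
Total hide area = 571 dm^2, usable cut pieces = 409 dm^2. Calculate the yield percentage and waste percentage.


Yield = 71.6%
Waste = 28.4%

Yield = 409 / 571 x 100 = 71.6%
Waste = 571 - 409 = 162 dm^2
Waste% = 100 - 71.6 = 28.4%


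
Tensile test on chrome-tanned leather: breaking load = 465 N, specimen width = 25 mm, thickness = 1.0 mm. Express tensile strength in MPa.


Cross-section = 25 x 1.0 = 25.0 mm^2
TS = 465 / 25.0 = 18.60 MPa
(1 N/mm^2 = 1 MPa)


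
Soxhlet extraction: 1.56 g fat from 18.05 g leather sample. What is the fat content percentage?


Fat content = 1.56 / 18.05 x 100
Fat = 8.6%


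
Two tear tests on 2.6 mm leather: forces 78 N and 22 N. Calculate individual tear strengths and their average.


Tear 1 = 78 / 2.6 = 30.0 N/mm
Tear 2 = 22 / 2.6 = 8.5 N/mm
Average = (30.0 + 8.5) / 2 = 19.3 N/mm


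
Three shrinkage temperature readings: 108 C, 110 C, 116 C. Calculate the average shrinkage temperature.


Average = (108 + 110 + 116) / 3
Average = 334 / 3 = 111.3 C


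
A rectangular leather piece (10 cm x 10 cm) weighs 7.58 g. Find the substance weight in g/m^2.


Area = 10 x 10 = 100 cm^2
SW = 7.58 / 100 x 10000 = 758.0 g/m^2


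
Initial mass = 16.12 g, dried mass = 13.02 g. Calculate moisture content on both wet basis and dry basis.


Moisture lost = 16.12 - 13.02 = 3.10 g
Wet basis MC = 3.10 / 16.12 x 100 = 19.2%
Dry basis MC = 3.10 / 13.02 x 100 = 23.8%


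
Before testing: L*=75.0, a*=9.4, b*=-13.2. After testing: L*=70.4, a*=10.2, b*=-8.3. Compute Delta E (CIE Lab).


dL = 70.4 - 75.0 = -4.6
da = 10.2 - 9.4 = 0.8
db = -8.3 - (-13.2) = 4.9
dE = sqrt((-4.6)^2 + (0.8)^2 + (4.9)^2) = 6.77
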